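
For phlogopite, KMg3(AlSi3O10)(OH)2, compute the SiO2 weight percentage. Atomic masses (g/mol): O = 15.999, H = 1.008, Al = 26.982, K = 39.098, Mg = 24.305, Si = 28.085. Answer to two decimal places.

43.20 wt%

Formula mass = 417.254 g/mol.
3 Si → 3.0000 mol SiO2 per formula unit; M(SiO2) = 60.083, so SiO2 mass = 180.249 g.
180.249/417.254 × 100 = 43.20 wt%.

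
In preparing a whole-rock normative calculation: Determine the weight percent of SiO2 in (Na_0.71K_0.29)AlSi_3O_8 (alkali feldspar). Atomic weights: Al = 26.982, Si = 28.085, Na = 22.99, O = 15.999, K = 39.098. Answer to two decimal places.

Formula mass = 266.890 g/mol.
3 Si → 3.0000 mol SiO2 per formula unit; M(SiO2) = 60.083, so SiO2 mass = 180.249 g.
180.249/266.890 × 100 = 67.54 wt%.

67.54 wt%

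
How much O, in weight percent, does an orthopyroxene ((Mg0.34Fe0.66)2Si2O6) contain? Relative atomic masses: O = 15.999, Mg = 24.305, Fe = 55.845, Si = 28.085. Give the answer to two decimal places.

39.60 weight percent

M((Mg0.34Fe0.66)2Si2O6) = 242.407 g/mol.
O contributes 6 × 15.999 = 95.994 g per mole.
95.994/242.407 = 0.3960 → 39.60%.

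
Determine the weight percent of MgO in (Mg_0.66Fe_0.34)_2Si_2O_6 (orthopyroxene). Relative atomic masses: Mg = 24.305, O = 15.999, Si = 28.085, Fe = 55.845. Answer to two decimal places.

23.94 wt%

Molar mass of (Mg_0.66Fe_0.34)_2Si_2O_6 = 1.32·24.305 + 0.68·55.845 + 2·28.085 + 6·15.999 = 222.221 g/mol.
Each formula unit contains 1.32 Mg, equivalent to 1.32/1 = 1.3200 mol MgO.
M(MgO) = 1×24.305 + 1×15.999 = 40.304 g/mol.
Mass of MgO per formula unit = 1.3200 × 40.304 = 53.201 g.
MgO wt% = 53.201 / 222.221 × 100 = 23.94%.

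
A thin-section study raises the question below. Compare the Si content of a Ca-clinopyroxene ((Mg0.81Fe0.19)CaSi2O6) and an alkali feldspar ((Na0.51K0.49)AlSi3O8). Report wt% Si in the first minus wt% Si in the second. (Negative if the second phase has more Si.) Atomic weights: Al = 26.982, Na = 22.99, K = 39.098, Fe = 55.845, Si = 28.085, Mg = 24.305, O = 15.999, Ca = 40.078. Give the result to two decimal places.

-5.95 percentage points

M((Mg0.81Fe0.19)CaSi2O6) = 222.540 g/mol, so wt% Si = 56.170/222.540 × 100 = 25.24%.
M((Na0.51K0.49)AlSi3O8) = 270.112 g/mol, so wt% Si = 84.255/270.112 × 100 = 31.19%.
25.24 − 31.19 = -5.95 pp.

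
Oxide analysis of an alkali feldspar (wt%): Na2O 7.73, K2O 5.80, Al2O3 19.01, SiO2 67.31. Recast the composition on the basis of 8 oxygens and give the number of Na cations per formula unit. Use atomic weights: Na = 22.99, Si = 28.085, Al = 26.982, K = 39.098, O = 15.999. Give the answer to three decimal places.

Na2O: 7.73/61.979 = 0.12472 mol → 0.24944 mol Na, 0.12472 mol O.
K2O: 5.80/94.195 = 0.06157 mol → 0.12314 mol K, 0.06157 mol O.
Al2O3: 19.01/101.961 = 0.18644 mol → 0.37288 mol Al, 0.55932 mol O.
SiO2: 67.31/60.083 = 1.12028 mol → 1.12028 mol Si, 2.24056 mol O.
Total oxygen = 2.98617 mol. Normalization factor = 8/2.98617 = 2.67902.
Na per 8 O = 0.24944 × 2.67902 = 0.668.

0.668 Na apfu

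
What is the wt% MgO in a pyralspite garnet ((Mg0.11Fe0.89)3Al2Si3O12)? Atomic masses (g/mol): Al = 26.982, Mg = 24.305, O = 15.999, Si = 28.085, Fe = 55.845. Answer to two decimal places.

Molar mass of (Mg0.11Fe0.89)3Al2Si3O12 = 0.33*24.305 + 2.67*55.845 + 2*26.982 + 3*28.085 + 12*15.999 = 487.334 g/mol.
Each formula unit contains 0.33 Mg, equivalent to 0.33/1 = 0.3300 mol MgO.
M(MgO) = 1×24.305 + 1×15.999 = 40.304 g/mol.
Mass of MgO per formula unit = 0.3300 × 40.304 = 13.300 g.
MgO wt% = 13.300 / 487.334 × 100 = 2.73%.

2.73 wt%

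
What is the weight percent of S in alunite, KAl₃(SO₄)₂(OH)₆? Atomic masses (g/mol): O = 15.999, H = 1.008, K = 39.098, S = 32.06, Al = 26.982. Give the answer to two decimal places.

15.48 wt%

Formula mass = 1*39.098 + 3*26.982 + 2*32.06 + 14*15.999 + 6*1.008 = 414.198 g/mol, of which 64.120 g is S.
So S makes up 64.120/414.198 = 0.1548 of the mass, i.e. 15.48%.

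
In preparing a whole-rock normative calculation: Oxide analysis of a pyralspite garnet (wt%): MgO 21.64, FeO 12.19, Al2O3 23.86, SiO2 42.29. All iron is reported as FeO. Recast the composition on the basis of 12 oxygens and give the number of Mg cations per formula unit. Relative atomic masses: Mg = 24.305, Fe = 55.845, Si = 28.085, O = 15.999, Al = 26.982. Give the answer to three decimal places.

2.288 Mg apfu

MgO: 21.64/40.304 = 0.53692 mol → 0.53692 mol Mg, 0.53692 mol O.
FeO: 12.19/71.844 = 0.16967 mol → 0.16967 mol Fe, 0.16967 mol O.
Al2O3: 23.86/101.961 = 0.23401 mol → 0.46802 mol Al, 0.70203 mol O.
SiO2: 42.29/60.083 = 0.70386 mol → 0.70386 mol Si, 1.40772 mol O.
Total oxygen = 2.81634 mol. Normalization factor = 12/2.81634 = 4.26085.
Mg per 12 O = 0.53692 × 4.26085 = 2.288.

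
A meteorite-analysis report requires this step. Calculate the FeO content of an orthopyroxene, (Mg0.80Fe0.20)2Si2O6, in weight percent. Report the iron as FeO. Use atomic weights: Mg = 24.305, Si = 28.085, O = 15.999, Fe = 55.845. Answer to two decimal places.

13.47 wt%

Formula mass = 213.390 g/mol.
0.40 Fe → 0.4000 mol FeO per formula unit; M(FeO) = 71.844, so FeO mass = 28.738 g.
28.738/213.390 × 100 = 13.47 wt%.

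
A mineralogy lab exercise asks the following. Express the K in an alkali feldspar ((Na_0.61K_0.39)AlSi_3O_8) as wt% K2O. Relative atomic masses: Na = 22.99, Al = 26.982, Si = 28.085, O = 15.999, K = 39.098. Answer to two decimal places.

6.84 wt%

Molar mass of (Na_0.61K_0.39)AlSi_3O_8 = 0.61*22.99 + 0.39*39.098 + 1*26.982 + 3*28.085 + 8*15.999 = 268.501 g/mol.
Each formula unit contains 0.39 K, equivalent to 0.39/2 = 0.1950 mol K2O.
M(K2O) = 2×39.098 + 1×15.999 = 94.195 g/mol.
Mass of K2O per formula unit = 0.1950 × 94.195 = 18.368 g.
K2O wt% = 18.368 / 268.501 × 100 = 6.84%.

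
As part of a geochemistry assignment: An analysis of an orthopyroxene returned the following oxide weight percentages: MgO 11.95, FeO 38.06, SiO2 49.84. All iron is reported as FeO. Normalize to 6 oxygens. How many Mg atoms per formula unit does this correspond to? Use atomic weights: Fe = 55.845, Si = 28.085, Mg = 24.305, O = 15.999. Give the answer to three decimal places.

11.95 wt% MgO ÷ 40.304 g/mol = 0.29650 mol, giving 0.29650 Mg and 0.29650 O.
38.06 wt% FeO ÷ 71.844 g/mol = 0.52976 mol, giving 0.52976 Fe and 0.52976 O.
49.84 wt% SiO2 ÷ 60.083 g/mol = 0.82952 mol, giving 0.82952 Si and 1.65904 O.
Oxygen sums to 2.48530; scaling by 6/2.48530 = 2.41420 puts the formula on 6 O.
Mg: 0.29650 × 2.41420 = 0.716 atoms per formula unit.

0.716 Mg apfu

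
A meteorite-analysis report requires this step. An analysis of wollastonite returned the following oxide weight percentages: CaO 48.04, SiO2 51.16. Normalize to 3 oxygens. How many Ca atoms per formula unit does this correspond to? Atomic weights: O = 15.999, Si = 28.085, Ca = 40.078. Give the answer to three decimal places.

1.004 Ca apfu

48.04 wt% CaO ÷ 56.077 g/mol = 0.85668 mol, giving 0.85668 Ca and 0.85668 O.
51.16 wt% SiO2 ÷ 60.083 g/mol = 0.85149 mol, giving 0.85149 Si and 1.70298 O.
Oxygen sums to 2.55966; scaling by 3/2.55966 = 1.17203 puts the formula on 3 O.
Ca: 0.85668 × 1.17203 = 1.004 atoms per formula unit.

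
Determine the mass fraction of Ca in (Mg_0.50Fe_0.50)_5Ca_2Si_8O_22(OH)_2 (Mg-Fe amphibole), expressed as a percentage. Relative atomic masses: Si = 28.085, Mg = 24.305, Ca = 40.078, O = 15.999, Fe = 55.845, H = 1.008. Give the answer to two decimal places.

8.99 wt%

M((Mg_0.50Fe_0.50)_5Ca_2Si_8O_22(OH)_2) = 891.203 g/mol.
Ca contributes 2 × 40.078 = 80.156 g per mole.
80.156/891.203 = 0.0899 → 8.99%.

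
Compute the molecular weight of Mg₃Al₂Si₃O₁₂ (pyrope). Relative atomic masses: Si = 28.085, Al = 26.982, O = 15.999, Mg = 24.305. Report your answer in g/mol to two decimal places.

M = 3×24.305 + 2×26.982 + 3×28.085 + 12×15.999

403.12 g/mol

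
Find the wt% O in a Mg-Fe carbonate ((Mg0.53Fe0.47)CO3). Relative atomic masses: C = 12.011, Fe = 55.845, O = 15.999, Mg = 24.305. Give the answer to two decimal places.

Molar mass of (Mg0.53Fe0.47)CO3: 0.53·24.305 + 0.47·55.845 + 1·12.011 + 3·15.999 = 99.137 g/mol.
Mass of O per formula unit: 3 × 15.999 = 47.997 g.
Weight fraction O = 47.997 / 99.137 = 0.4841.

48.41 wt%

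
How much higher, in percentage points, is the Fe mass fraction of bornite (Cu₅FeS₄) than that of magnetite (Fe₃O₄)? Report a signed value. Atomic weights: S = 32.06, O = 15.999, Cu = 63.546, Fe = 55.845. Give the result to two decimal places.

Fe in Cu₅FeS₄: molar mass 501.815 g/mol; 1×55.845 = 55.845 g → 11.13 wt%.
Fe in Fe₃O₄: molar mass 231.531 g/mol; 3×55.845 = 167.535 g → 72.36 wt%.
Difference = 11.13 − 72.36 = -61.23 percentage points.

-61.23 percentage points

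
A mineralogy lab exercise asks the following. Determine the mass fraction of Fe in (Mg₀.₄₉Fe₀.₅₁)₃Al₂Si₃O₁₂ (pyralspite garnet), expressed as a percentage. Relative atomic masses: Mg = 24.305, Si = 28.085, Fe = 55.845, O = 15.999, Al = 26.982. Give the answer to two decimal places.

18.93 wt%

Formula mass = 1.47*24.305 + 1.53*55.845 + 2*26.982 + 3*28.085 + 12*15.999 = 451.378 g/mol, of which 85.443 g is Fe.
So Fe makes up 85.443/451.378 = 0.1893 of the mass, i.e. 18.93%.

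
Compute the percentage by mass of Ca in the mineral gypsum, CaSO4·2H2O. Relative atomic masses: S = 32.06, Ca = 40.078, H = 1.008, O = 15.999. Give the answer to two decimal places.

M(CaSO4·2H2O) = 172.164 g/mol.
Ca contributes 1 × 40.078 = 40.078 g per mole.
40.078/172.164 = 0.2328 → 23.28%.

23.28 mass %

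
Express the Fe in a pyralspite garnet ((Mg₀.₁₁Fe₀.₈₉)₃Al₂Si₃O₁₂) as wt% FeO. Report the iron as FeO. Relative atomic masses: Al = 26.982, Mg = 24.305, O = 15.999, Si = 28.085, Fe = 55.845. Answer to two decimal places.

39.36 wt%

Molar mass of (Mg₀.₁₁Fe₀.₈₉)₃Al₂Si₃O₁₂ = 0.33*24.305 + 2.67*55.845 + 2*26.982 + 3*28.085 + 12*15.999 = 487.334 g/mol.
Each formula unit contains 2.67 Fe, equivalent to 2.67/1 = 2.6700 mol FeO.
M(FeO) = 1×55.845 + 1×15.999 = 71.844 g/mol.
Mass of FeO per formula unit = 2.6700 × 71.844 = 191.823 g.
FeO wt% = 191.823 / 487.334 × 100 = 39.36%.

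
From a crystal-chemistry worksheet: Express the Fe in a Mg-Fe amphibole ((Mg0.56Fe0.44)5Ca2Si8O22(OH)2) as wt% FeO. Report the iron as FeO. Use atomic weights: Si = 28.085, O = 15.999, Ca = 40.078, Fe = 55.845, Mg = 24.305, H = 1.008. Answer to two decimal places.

M((Mg0.56Fe0.44)5Ca2Si8O22(OH)2) = 881.741 g/mol; M(FeO) = 71.844 g/mol.
Moles FeO per formula unit = 2.20 Fe ÷ 1 = 2.2000.
FeO fraction = (2.2000 × 71.844) / 881.741 = 158.057/881.741 = 0.1793.

17.93 wt%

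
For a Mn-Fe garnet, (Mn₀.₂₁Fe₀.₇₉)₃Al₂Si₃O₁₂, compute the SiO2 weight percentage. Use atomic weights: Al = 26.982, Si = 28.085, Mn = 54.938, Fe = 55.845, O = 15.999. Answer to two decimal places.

Formula mass = 497.171 g/mol.
3 Si → 3.0000 mol SiO2 per formula unit; M(SiO2) = 60.083, so SiO2 mass = 180.249 g.
180.249/497.171 × 100 = 36.25 wt%.

36.25 wt%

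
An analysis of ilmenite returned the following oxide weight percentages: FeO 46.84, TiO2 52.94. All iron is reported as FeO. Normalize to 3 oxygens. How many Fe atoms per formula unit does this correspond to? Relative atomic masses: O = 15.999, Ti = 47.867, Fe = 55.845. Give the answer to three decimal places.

0.989 Fe apfu

FeO: 46.84/71.844 = 0.65197 mol → 0.65197 mol Fe, 0.65197 mol O.
TiO2: 52.94/79.865 = 0.66287 mol → 0.66287 mol Ti, 1.32574 mol O.
Total oxygen = 1.97771 mol. Normalization factor = 3/1.97771 = 1.51691.
Fe per 3 O = 0.65197 × 1.51691 = 0.989.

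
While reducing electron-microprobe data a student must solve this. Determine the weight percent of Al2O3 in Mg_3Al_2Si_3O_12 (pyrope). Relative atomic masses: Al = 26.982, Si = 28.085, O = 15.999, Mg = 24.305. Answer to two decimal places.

M(Mg_3Al_2Si_3O_12) = 403.122 g/mol; M(Al2O3) = 101.961 g/mol.
Moles Al2O3 per formula unit = 2 Al ÷ 2 = 1.0000.
Al2O3 fraction = (1.0000 × 101.961) / 403.122 = 101.961/403.122 = 0.2529.

25.29 wt%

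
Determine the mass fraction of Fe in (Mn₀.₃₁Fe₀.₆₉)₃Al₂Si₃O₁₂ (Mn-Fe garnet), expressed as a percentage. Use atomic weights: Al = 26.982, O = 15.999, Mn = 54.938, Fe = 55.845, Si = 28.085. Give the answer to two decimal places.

23.26 mass %

M((Mn₀.₃₁Fe₀.₆₉)₃Al₂Si₃O₁₂) = 496.898 g/mol.
Fe contributes 2.07 × 55.845 = 115.599 g per mole.
115.599/496.898 = 0.2326 → 23.26%.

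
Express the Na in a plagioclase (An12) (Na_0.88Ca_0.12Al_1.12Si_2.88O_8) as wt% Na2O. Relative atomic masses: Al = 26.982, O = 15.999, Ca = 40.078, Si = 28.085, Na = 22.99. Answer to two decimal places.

10.32 wt%

Molar mass of Na_0.88Ca_0.12Al_1.12Si_2.88O_8 = 0.88·22.99 + 0.12·40.078 + 1.12·26.982 + 2.88·28.085 + 8·15.999 = 264.137 g/mol.
Each formula unit contains 0.88 Na, equivalent to 0.88/2 = 0.4400 mol Na2O.
M(Na2O) = 2×22.99 + 1×15.999 = 61.979 g/mol.
Mass of Na2O per formula unit = 0.4400 × 61.979 = 27.271 g.
Na2O wt% = 27.271 / 264.137 × 100 = 10.32%.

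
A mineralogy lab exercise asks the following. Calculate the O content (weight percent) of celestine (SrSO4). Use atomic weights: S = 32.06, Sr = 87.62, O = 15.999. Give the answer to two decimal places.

34.84 weight percent

Molar mass of SrSO4: 1×87.62 + 1×32.06 + 4×15.999 = 183.676 g/mol.
Mass of O per formula unit: 4 × 15.999 = 63.996 g.
Weight fraction O = 63.996 / 183.676 = 0.3484.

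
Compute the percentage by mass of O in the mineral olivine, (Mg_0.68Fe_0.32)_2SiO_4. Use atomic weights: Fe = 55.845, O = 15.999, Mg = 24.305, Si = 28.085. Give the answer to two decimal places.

Molar mass of (Mg_0.68Fe_0.32)_2SiO_4: 1.36*24.305 + 0.64*55.845 + 1*28.085 + 4*15.999 = 160.877 g/mol.
Mass of O per formula unit: 4 × 15.999 = 63.996 g.
Weight fraction O = 63.996 / 160.877 = 0.3978.

39.78 mass %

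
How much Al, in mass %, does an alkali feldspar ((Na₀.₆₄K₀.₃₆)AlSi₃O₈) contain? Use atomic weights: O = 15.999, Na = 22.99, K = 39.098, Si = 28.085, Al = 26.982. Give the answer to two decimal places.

Molar mass of (Na₀.₆₄K₀.₃₆)AlSi₃O₈: 0.64*22.99 + 0.36*39.098 + 1*26.982 + 3*28.085 + 8*15.999 = 268.018 g/mol.
Mass of Al per formula unit: 1 × 26.982 = 26.982 g.
Weight fraction Al = 26.982 / 268.018 = 0.1007.

10.07 mass %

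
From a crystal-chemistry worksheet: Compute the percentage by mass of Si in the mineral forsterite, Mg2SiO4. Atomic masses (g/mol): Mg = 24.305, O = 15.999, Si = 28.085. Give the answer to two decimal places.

19.96 mass %

Formula mass = 2*24.305 + 1*28.085 + 4*15.999 = 140.691 g/mol, of which 28.085 g is Si.
So Si makes up 28.085/140.691 = 0.1996 of the mass, i.e. 19.96%.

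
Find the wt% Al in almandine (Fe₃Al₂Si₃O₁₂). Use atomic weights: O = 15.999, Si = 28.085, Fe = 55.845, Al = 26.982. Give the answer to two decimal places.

10.84 mass %

Formula mass = 3·55.845 + 2·26.982 + 3·28.085 + 12·15.999 = 497.742 g/mol, of which 53.964 g is Al.
So Al makes up 53.964/497.742 = 0.1084 of the mass, i.e. 10.84%.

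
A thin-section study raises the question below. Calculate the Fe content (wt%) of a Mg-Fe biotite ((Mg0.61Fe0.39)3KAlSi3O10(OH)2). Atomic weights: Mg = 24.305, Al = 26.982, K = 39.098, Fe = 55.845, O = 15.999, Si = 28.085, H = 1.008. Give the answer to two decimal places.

14.39 wt%

Formula mass = 1.83*24.305 + 1.17*55.845 + 1*39.098 + 1*26.982 + 3*28.085 + 12*15.999 + 2*1.008 = 454.156 g/mol, of which 65.339 g is Fe.
So Fe makes up 65.339/454.156 = 0.1439 of the mass, i.e. 14.39%.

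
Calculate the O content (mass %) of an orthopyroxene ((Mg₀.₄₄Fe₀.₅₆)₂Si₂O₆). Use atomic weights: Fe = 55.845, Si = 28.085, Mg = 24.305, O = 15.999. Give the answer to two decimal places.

Formula mass = 0.88·24.305 + 1.12·55.845 + 2·28.085 + 6·15.999 = 236.099 g/mol, of which 95.994 g is O.
So O makes up 95.994/236.099 = 0.4066 of the mass, i.e. 40.66%.

40.66 mass %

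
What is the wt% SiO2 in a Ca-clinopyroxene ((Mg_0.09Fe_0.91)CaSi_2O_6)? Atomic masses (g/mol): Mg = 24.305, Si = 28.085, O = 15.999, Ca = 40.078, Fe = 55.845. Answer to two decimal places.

49.00 wt%

Formula mass = 245.248 g/mol.
2 Si → 2.0000 mol SiO2 per formula unit; M(SiO2) = 60.083, so SiO2 mass = 120.166 g.
120.166/245.248 × 100 = 49.00 wt%.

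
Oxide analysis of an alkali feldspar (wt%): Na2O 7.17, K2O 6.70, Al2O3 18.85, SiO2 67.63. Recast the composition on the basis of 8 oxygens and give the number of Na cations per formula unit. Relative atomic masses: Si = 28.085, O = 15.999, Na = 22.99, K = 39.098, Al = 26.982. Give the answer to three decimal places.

0.618 Na apfu

7.17 wt% Na2O ÷ 61.979 g/mol = 0.11568 mol, giving 0.23136 Na and 0.11568 O.
6.70 wt% K2O ÷ 94.195 g/mol = 0.07113 mol, giving 0.14226 K and 0.07113 O.
18.85 wt% Al2O3 ÷ 101.961 g/mol = 0.18487 mol, giving 0.36974 Al and 0.55461 O.
67.63 wt% SiO2 ÷ 60.083 g/mol = 1.12561 mol, giving 1.12561 Si and 2.25122 O.
Oxygen sums to 2.99264; scaling by 8/2.99264 = 2.67322 puts the formula on 8 O.
Na: 0.23136 × 2.67322 = 0.618 atoms per formula unit.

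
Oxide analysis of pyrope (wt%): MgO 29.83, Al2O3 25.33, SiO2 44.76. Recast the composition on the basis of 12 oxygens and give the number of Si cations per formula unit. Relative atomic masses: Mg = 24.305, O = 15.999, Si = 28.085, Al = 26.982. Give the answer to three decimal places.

3.005 Si apfu

29.83 wt% MgO ÷ 40.304 g/mol = 0.74013 mol, giving 0.74013 Mg and 0.74013 O.
25.33 wt% Al2O3 ÷ 101.961 g/mol = 0.24843 mol, giving 0.49686 Al and 0.74529 O.
44.76 wt% SiO2 ÷ 60.083 g/mol = 0.74497 mol, giving 0.74497 Si and 1.48994 O.
Oxygen sums to 2.97536; scaling by 12/2.97536 = 4.03313 puts the formula on 12 O.
Si: 0.74497 × 4.03313 = 3.005 atoms per formula unit.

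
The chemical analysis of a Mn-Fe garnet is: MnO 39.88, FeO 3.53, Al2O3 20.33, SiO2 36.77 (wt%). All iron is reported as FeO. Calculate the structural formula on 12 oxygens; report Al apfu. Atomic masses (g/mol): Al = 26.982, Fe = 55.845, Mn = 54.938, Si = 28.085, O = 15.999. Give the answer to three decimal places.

MnO: 39.88/70.937 = 0.56219 mol → 0.56219 mol Mn, 0.56219 mol O.
FeO: 3.53/71.844 = 0.04913 mol → 0.04913 mol Fe, 0.04913 mol O.
Al2O3: 20.33/101.961 = 0.19939 mol → 0.39878 mol Al, 0.59817 mol O.
SiO2: 36.77/60.083 = 0.61199 mol → 0.61199 mol Si, 1.22398 mol O.
Total oxygen = 2.43347 mol. Normalization factor = 12/2.43347 = 4.93123.
Al per 12 O = 0.39878 × 4.93123 = 1.966.

1.966 Al apfu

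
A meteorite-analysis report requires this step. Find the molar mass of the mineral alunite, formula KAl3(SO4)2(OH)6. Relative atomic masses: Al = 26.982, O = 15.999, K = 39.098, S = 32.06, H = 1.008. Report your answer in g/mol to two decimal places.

M = 1·39.098 + 3·26.982 + 2·32.06 + 14·15.999 + 6·1.008

414.20 g/mol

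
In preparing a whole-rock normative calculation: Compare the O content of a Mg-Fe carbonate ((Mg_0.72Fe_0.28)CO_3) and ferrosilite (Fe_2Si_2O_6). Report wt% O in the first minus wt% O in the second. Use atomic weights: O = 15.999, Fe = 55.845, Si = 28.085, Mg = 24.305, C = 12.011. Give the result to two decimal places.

15.15 percentage points

First mineral: 47.997 g O in 93.144 g formula = 51.53 wt% O.
Second mineral: 95.994 g O in 263.854 g formula = 36.38 wt% O.
51.53% − 36.38% gives a difference of 15.15 percentage points.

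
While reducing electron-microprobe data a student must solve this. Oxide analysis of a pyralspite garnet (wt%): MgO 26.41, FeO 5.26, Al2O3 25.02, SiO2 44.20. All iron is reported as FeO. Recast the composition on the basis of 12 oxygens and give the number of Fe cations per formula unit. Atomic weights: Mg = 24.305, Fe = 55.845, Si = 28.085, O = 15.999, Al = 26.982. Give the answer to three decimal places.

0.299 Fe apfu

26.41 wt% MgO ÷ 40.304 g/mol = 0.65527 mol, giving 0.65527 Mg and 0.65527 O.
5.26 wt% FeO ÷ 71.844 g/mol = 0.07321 mol, giving 0.07321 Fe and 0.07321 O.
25.02 wt% Al2O3 ÷ 101.961 g/mol = 0.24539 mol, giving 0.49078 Al and 0.73617 O.
44.20 wt% SiO2 ÷ 60.083 g/mol = 0.73565 mol, giving 0.73565 Si and 1.47130 O.
Oxygen sums to 2.93595; scaling by 12/2.93595 = 4.08726 puts the formula on 12 O.
Fe: 0.07321 × 4.08726 = 0.299 atoms per formula unit.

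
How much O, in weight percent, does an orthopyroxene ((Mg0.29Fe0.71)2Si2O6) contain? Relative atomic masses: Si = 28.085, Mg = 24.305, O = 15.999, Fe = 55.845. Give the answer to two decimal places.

Formula mass = 0.58*24.305 + 1.42*55.845 + 2*28.085 + 6*15.999 = 245.561 g/mol, of which 95.994 g is O.
So O makes up 95.994/245.561 = 0.3909 of the mass, i.e. 39.09%.

39.09 weight percent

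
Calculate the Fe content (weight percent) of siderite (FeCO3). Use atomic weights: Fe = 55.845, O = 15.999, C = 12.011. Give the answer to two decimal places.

48.20 weight percent

Formula mass = 1×55.845 + 1×12.011 + 3×15.999 = 115.853 g/mol, of which 55.845 g is Fe.
So Fe makes up 55.845/115.853 = 0.4820 of the mass, i.e. 48.20%.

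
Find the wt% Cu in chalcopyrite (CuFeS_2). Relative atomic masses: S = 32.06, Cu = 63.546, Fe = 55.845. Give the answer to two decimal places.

34.63 wt%

Molar mass of CuFeS_2: 1·63.546 + 1·55.845 + 2·32.06 = 183.511 g/mol.
Mass of Cu per formula unit: 1 × 63.546 = 63.546 g.
Weight fraction Cu = 63.546 / 183.511 = 0.3463.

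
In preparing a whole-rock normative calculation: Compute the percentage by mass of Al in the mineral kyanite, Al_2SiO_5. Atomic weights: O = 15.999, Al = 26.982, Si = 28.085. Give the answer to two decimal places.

33.30 mass %

M(Al_2SiO_5) = 162.044 g/mol.
Al contributes 2 × 26.982 = 53.964 g per mole.
53.964/162.044 = 0.3330 → 33.30%.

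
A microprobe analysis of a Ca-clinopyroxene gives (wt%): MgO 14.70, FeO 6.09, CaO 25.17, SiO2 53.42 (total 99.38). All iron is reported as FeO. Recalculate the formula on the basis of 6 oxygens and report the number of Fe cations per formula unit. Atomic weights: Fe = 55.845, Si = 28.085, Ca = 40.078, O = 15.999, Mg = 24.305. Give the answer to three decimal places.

0.190 Fe apfu

14.70 wt% MgO ÷ 40.304 g/mol = 0.36473 mol, giving 0.36473 Mg and 0.36473 O.
6.09 wt% FeO ÷ 71.844 g/mol = 0.08477 mol, giving 0.08477 Fe and 0.08477 O.
25.17 wt% CaO ÷ 56.077 g/mol = 0.44885 mol, giving 0.44885 Ca and 0.44885 O.
53.42 wt% SiO2 ÷ 60.083 g/mol = 0.88910 mol, giving 0.88910 Si and 1.77820 O.
Oxygen sums to 2.67655; scaling by 6/2.67655 = 2.24169 puts the formula on 6 O.
Fe: 0.08477 × 2.24169 = 0.190 atoms per formula unit.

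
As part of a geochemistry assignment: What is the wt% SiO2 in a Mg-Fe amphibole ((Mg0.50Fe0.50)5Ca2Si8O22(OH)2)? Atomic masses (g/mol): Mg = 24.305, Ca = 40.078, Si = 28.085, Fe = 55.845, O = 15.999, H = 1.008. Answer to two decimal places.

M((Mg0.50Fe0.50)5Ca2Si8O22(OH)2) = 891.203 g/mol; M(SiO2) = 60.083 g/mol.
Moles SiO2 per formula unit = 8 Si ÷ 1 = 8.0000.
SiO2 fraction = (8.0000 × 60.083) / 891.203 = 480.664/891.203 = 0.5393.

53.93 wt%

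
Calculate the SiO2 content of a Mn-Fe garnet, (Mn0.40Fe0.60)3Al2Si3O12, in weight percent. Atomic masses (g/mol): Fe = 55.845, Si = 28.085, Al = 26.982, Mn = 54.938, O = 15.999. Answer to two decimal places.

36.29 wt%

M((Mn0.40Fe0.60)3Al2Si3O12) = 496.654 g/mol; M(SiO2) = 60.083 g/mol.
Moles SiO2 per formula unit = 3 Si ÷ 1 = 3.0000.
SiO2 fraction = (3.0000 × 60.083) / 496.654 = 180.249/496.654 = 0.3629.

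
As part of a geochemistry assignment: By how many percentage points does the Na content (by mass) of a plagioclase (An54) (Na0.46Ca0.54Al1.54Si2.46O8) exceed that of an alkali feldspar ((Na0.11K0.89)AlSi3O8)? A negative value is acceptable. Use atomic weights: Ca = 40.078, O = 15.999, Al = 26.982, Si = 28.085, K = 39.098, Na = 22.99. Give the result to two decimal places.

2.99 percentage points

M(Na0.46Ca0.54Al1.54Si2.46O8) = 270.851 g/mol, so wt% Na = 10.575/270.851 × 100 = 3.90%.
M((Na0.11K0.89)AlSi3O8) = 276.555 g/mol, so wt% Na = 2.529/276.555 × 100 = 0.91%.
3.90 − 0.91 = 2.99 pp.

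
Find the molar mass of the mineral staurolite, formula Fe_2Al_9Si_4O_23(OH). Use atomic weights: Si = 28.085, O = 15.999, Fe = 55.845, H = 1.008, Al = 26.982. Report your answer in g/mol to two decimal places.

Fe: 2 × 55.845 = 111.6900
Al: 9 × 26.982 = 242.8380
Si: 4 × 28.085 = 112.3400
O: 24 × 15.999 = 383.9760
H: 1 × 1.008 = 1.0080
Summing the contributions gives the formula mass.

851.85 g/mol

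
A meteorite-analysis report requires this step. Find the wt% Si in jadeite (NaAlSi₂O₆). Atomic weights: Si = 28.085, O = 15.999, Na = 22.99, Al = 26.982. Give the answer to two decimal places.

27.79 wt%

Molar mass of NaAlSi₂O₆: 1·22.99 + 1·26.982 + 2·28.085 + 6·15.999 = 202.136 g/mol.
Mass of Si per formula unit: 2 × 28.085 = 56.170 g.
Weight fraction Si = 56.170 / 202.136 = 0.2779.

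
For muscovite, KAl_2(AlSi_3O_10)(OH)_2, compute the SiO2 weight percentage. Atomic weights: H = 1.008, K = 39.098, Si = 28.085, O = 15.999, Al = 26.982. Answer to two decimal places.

45.25 wt%

Molar mass of KAl_2(AlSi_3O_10)(OH)_2 = 1×39.098 + 3×26.982 + 3×28.085 + 12×15.999 + 2×1.008 = 398.303 g/mol.
Each formula unit contains 3 Si, equivalent to 3/1 = 3.0000 mol SiO2.
M(SiO2) = 1×28.085 + 2×15.999 = 60.083 g/mol.
Mass of SiO2 per formula unit = 3.0000 × 60.083 = 180.249 g.
SiO2 wt% = 180.249 / 398.303 × 100 = 45.25%.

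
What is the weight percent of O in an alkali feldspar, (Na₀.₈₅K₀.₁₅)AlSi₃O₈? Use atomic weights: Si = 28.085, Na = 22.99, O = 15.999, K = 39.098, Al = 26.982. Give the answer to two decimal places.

M((Na₀.₈₅K₀.₁₅)AlSi₃O₈) = 264.635 g/mol.
O contributes 8 × 15.999 = 127.992 g per mole.
127.992/264.635 = 0.4837 → 48.37%.

48.37 mass %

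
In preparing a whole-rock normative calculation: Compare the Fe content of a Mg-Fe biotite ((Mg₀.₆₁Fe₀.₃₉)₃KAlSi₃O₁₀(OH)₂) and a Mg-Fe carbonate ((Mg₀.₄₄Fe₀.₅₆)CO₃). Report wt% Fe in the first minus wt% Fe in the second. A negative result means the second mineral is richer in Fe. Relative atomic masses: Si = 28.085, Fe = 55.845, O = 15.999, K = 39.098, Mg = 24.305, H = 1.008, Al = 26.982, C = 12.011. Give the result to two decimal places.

M((Mg₀.₆₁Fe₀.₃₉)₃KAlSi₃O₁₀(OH)₂) = 454.156 g/mol, so wt% Fe = 65.339/454.156 × 100 = 14.39%.
M((Mg₀.₄₄Fe₀.₅₆)CO₃) = 101.975 g/mol, so wt% Fe = 31.273/101.975 × 100 = 30.67%.
14.39 − 30.67 = -16.28 pp.

-16.28 percentage points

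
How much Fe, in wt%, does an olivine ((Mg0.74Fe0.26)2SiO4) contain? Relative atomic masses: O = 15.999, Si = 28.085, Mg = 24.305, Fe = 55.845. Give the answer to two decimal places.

Formula mass = 1.48·24.305 + 0.52·55.845 + 1·28.085 + 4·15.999 = 157.092 g/mol, of which 29.039 g is Fe.
So Fe makes up 29.039/157.092 = 0.1849 of the mass, i.e. 18.49%.

18.49 wt%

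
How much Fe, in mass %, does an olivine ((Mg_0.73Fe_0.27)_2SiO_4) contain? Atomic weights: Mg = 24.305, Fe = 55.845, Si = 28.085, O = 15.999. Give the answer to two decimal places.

M((Mg_0.73Fe_0.27)_2SiO_4) = 157.723 g/mol.
Fe contributes 0.54 × 55.845 = 30.156 g per mole.
30.156/157.723 = 0.1912 → 19.12%.

19.12 mass %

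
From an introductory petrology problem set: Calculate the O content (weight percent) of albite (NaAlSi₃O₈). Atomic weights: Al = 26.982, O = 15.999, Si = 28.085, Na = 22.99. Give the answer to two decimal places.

48.81 weight percent

Formula mass = 1×22.99 + 1×26.982 + 3×28.085 + 8×15.999 = 262.219 g/mol, of which 127.992 g is O.
So O makes up 127.992/262.219 = 0.4881 of the mass, i.e. 48.81%.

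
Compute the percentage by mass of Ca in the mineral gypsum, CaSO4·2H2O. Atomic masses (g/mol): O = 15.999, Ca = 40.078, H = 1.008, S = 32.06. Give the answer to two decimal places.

Formula mass = 1·40.078 + 1·32.06 + 6·15.999 + 4·1.008 = 172.164 g/mol, of which 40.078 g is Ca.
So Ca makes up 40.078/172.164 = 0.2328 of the mass, i.e. 23.28%.

23.28 wt%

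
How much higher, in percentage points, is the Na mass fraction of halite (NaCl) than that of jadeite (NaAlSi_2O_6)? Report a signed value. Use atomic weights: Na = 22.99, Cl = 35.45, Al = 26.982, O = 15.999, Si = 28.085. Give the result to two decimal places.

27.97 percentage points

M(NaCl) = 58.440 g/mol, so wt% Na = 22.990/58.440 × 100 = 39.34%.
M(NaAlSi_2O_6) = 202.136 g/mol, so wt% Na = 22.990/202.136 × 100 = 11.37%.
39.34 − 11.37 = 27.97 pp.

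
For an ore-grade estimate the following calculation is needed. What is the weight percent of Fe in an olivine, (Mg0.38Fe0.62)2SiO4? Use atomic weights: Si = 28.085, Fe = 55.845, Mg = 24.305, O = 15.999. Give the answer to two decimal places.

38.51 wt%

Molar mass of (Mg0.38Fe0.62)2SiO4: 0.76·24.305 + 1.24·55.845 + 1·28.085 + 4·15.999 = 179.801 g/mol.
Mass of Fe per formula unit: 1.24 × 55.845 = 69.248 g.
Weight fraction Fe = 69.248 / 179.801 = 0.3851.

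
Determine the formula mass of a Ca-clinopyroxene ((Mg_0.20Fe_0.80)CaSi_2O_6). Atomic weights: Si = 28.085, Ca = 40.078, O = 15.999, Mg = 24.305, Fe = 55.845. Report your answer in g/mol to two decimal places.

The formula mass is the sum 0.20·24.305 + 0.80·55.845 + 1·40.078 + 2·28.085 + 6·15.999.

241.78 g/mol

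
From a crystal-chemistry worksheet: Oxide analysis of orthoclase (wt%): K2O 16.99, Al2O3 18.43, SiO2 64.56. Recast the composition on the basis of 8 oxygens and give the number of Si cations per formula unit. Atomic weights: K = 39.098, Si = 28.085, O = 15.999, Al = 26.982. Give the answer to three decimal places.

2.993 Si apfu

K2O (M=94.195): mol = 0.18037; K = 0.36074, O = 0.18037.
Al2O3 (M=101.961): mol = 0.18076; Al = 0.36152, O = 0.54228.
SiO2 (M=60.083): mol = 1.07451; Si = 1.07451, O = 2.14902.
ΣO = 2.87167; factor = 8/ΣO = 2.78584.
Si apfu = 1.07451 × 2.78584 = 2.993.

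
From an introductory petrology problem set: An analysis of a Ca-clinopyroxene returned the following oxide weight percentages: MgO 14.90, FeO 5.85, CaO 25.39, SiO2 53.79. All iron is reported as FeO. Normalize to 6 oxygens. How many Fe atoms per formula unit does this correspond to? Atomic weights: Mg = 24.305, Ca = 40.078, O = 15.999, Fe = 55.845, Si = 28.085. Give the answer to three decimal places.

14.90 wt% MgO ÷ 40.304 g/mol = 0.36969 mol, giving 0.36969 Mg and 0.36969 O.
5.85 wt% FeO ÷ 71.844 g/mol = 0.08143 mol, giving 0.08143 Fe and 0.08143 O.
25.39 wt% CaO ÷ 56.077 g/mol = 0.45277 mol, giving 0.45277 Ca and 0.45277 O.
53.79 wt% SiO2 ÷ 60.083 g/mol = 0.89526 mol, giving 0.89526 Si and 1.79052 O.
Oxygen sums to 2.69441; scaling by 6/2.69441 = 2.22683 puts the formula on 6 O.
Fe: 0.08143 × 2.22683 = 0.181 atoms per formula unit.

0.181 Fe apfu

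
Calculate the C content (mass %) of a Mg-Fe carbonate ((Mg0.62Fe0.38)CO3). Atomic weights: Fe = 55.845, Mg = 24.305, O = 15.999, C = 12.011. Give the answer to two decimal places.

Formula mass = 0.62·24.305 + 0.38·55.845 + 1·12.011 + 3·15.999 = 96.298 g/mol, of which 12.011 g is C.
So C makes up 12.011/96.298 = 0.1247 of the mass, i.e. 12.47%.

12.47 mass %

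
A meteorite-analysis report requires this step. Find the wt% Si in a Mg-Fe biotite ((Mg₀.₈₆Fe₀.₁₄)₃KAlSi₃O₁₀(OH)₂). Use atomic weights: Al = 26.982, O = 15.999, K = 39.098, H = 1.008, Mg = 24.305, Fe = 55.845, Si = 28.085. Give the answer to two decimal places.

Formula mass = 2.58×24.305 + 0.42×55.845 + 1×39.098 + 1×26.982 + 3×28.085 + 12×15.999 + 2×1.008 = 430.501 g/mol, of which 84.255 g is Si.
So Si makes up 84.255/430.501 = 0.1957 of the mass, i.e. 19.57%.

19.57 weight percent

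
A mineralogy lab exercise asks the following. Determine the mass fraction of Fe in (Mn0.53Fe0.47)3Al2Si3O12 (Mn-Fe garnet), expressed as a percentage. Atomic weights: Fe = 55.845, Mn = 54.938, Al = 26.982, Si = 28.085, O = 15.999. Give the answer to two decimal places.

15.87 wt%

Molar mass of (Mn0.53Fe0.47)3Al2Si3O12: 1.59*54.938 + 1.41*55.845 + 2*26.982 + 3*28.085 + 12*15.999 = 496.300 g/mol.
Mass of Fe per formula unit: 1.41 × 55.845 = 78.741 g.
Weight fraction Fe = 78.741 / 496.300 = 0.1587.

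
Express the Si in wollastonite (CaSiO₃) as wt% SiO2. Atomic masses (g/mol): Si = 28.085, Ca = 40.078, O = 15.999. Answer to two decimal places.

Formula mass = 116.160 g/mol.
1 Si → 1.0000 mol SiO2 per formula unit; M(SiO2) = 60.083, so SiO2 mass = 60.083 g.
60.083/116.160 × 100 = 51.72 wt%.

51.72 wt%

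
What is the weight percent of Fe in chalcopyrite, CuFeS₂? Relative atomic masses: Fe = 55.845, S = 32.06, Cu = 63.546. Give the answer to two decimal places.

M(CuFeS₂) = 183.511 g/mol.
Fe contributes 1 × 55.845 = 55.845 g per mole.
55.845/183.511 = 0.3043 → 30.43%.

30.43 weight percent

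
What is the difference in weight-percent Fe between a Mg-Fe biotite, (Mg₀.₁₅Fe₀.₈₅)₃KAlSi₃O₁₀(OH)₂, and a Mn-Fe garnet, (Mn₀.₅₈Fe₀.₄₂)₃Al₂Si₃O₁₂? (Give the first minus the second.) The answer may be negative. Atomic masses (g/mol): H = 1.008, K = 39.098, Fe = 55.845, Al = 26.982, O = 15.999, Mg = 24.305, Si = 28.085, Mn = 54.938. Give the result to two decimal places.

14.43 percentage points

M((Mg₀.₁₅Fe₀.₈₅)₃KAlSi₃O₁₀(OH)₂) = 497.681 g/mol, so wt% Fe = 142.405/497.681 × 100 = 28.61%.
M((Mn₀.₅₈Fe₀.₄₂)₃Al₂Si₃O₁₂) = 496.164 g/mol, so wt% Fe = 70.365/496.164 × 100 = 14.18%.
28.61 − 14.18 = 14.43 pp.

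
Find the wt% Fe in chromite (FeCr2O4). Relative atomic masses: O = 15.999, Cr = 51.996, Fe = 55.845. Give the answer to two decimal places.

Molar mass of FeCr2O4: 1×55.845 + 2×51.996 + 4×15.999 = 223.833 g/mol.
Mass of Fe per formula unit: 1 × 55.845 = 55.845 g.
Weight fraction Fe = 55.845 / 223.833 = 0.2495.

24.95 mass %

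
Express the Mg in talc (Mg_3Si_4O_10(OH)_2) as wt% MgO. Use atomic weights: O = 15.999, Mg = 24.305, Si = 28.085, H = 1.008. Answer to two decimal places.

Molar mass of Mg_3Si_4O_10(OH)_2 = 3·24.305 + 4·28.085 + 12·15.999 + 2·1.008 = 379.259 g/mol.
Each formula unit contains 3 Mg, equivalent to 3/1 = 3.0000 mol MgO.
M(MgO) = 1×24.305 + 1×15.999 = 40.304 g/mol.
Mass of MgO per formula unit = 3.0000 × 40.304 = 120.912 g.
MgO wt% = 120.912 / 379.259 × 100 = 31.88%.

31.88 wt%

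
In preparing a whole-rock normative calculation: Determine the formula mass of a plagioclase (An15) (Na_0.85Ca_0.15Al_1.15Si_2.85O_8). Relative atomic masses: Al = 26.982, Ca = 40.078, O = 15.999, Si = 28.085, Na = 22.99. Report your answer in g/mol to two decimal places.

The formula mass is the sum 0.85*22.99 + 0.15*40.078 + 1.15*26.982 + 2.85*28.085 + 8*15.999.

264.62 g/mol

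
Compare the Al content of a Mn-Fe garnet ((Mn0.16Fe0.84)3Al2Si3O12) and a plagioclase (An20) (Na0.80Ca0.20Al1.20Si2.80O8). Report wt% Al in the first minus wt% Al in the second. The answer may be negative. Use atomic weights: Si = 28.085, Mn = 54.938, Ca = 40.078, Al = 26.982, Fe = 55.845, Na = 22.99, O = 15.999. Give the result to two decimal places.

-1.35 percentage points

First mineral: 53.964 g Al in 497.307 g formula = 10.85 wt% Al.
Second mineral: 32.378 g Al in 265.416 g formula = 12.20 wt% Al.
10.85% − 12.20% gives a difference of -1.35 percentage points.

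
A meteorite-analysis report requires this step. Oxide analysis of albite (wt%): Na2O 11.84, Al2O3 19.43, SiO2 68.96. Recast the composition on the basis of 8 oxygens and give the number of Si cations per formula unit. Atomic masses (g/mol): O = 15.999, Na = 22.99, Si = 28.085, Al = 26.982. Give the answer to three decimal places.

Na2O: 11.84/61.979 = 0.19103 mol → 0.38206 mol Na, 0.19103 mol O.
Al2O3: 19.43/101.961 = 0.19056 mol → 0.38112 mol Al, 0.57168 mol O.
SiO2: 68.96/60.083 = 1.14775 mol → 1.14775 mol Si, 2.29550 mol O.
Total oxygen = 3.05821 mol. Normalization factor = 8/3.05821 = 2.61591.
Si per 8 O = 1.14775 × 2.61591 = 3.002.

3.002 Si apfu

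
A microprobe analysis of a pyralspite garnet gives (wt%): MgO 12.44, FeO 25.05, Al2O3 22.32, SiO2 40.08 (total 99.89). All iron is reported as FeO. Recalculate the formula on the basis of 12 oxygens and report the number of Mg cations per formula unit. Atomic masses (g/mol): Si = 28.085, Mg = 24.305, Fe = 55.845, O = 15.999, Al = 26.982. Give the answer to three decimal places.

12.44 wt% MgO ÷ 40.304 g/mol = 0.30865 mol, giving 0.30865 Mg and 0.30865 O.
25.05 wt% FeO ÷ 71.844 g/mol = 0.34867 mol, giving 0.34867 Fe and 0.34867 O.
22.32 wt% Al2O3 ÷ 101.961 g/mol = 0.21891 mol, giving 0.43782 Al and 0.65673 O.
40.08 wt% SiO2 ÷ 60.083 g/mol = 0.66708 mol, giving 0.66708 Si and 1.33416 O.
Oxygen sums to 2.64821; scaling by 12/2.64821 = 4.53136 puts the formula on 12 O.
Mg: 0.30865 × 4.53136 = 1.399 atoms per formula unit.

1.399 Mg apfu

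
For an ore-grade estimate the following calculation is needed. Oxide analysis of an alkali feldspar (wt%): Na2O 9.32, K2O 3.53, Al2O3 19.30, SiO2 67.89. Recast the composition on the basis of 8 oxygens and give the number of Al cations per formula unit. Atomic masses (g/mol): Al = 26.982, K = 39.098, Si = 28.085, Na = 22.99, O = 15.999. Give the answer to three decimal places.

1.004 Al apfu

Na2O (M=61.979): mol = 0.15037; Na = 0.30074, O = 0.15037.
K2O (M=94.195): mol = 0.03748; K = 0.07496, O = 0.03748.
Al2O3 (M=101.961): mol = 0.18929; Al = 0.37858, O = 0.56787.
SiO2 (M=60.083): mol = 1.12994; Si = 1.12994, O = 2.25988.
ΣO = 3.01560; factor = 8/ΣO = 2.65287.
Al apfu = 0.37858 × 2.65287 = 1.004.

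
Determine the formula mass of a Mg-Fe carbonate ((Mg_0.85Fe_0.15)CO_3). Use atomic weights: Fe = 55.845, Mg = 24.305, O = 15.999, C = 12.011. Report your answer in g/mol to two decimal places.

89.04 g/mol

M = 0.85×24.305 + 0.15×55.845 + 1×12.011 + 3×15.999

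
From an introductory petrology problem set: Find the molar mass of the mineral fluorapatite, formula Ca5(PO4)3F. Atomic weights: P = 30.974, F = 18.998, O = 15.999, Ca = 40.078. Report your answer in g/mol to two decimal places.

Ca: 5 × 40.078 = 200.3900
P: 3 × 30.974 = 92.9220
O: 12 × 15.999 = 191.9880
F: 1 × 18.998 = 18.9980
Summing the contributions gives the formula mass.

504.30 g/mol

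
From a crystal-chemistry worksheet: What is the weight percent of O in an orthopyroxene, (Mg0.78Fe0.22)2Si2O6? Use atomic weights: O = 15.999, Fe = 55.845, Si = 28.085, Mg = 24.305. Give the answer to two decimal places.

44.72 mass %

Molar mass of (Mg0.78Fe0.22)2Si2O6: 1.56×24.305 + 0.44×55.845 + 2×28.085 + 6×15.999 = 214.652 g/mol.
Mass of O per formula unit: 6 × 15.999 = 95.994 g.
Weight fraction O = 95.994 / 214.652 = 0.4472.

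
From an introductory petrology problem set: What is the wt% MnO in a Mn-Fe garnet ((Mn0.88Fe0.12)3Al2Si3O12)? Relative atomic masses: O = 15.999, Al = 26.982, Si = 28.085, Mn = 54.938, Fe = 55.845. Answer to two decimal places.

37.81 wt%

Formula mass = 495.348 g/mol.
2.64 Mn → 2.6400 mol MnO per formula unit; M(MnO) = 70.937, so MnO mass = 187.274 g.
187.274/495.348 × 100 = 37.81 wt%.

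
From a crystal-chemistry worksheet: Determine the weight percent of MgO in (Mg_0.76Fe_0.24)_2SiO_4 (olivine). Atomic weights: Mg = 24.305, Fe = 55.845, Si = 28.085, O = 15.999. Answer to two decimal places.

Formula mass = 155.830 g/mol.
1.52 Mg → 1.5200 mol MgO per formula unit; M(MgO) = 40.304, so MgO mass = 61.262 g.
61.262/155.830 × 100 = 39.31 wt%.

39.31 wt%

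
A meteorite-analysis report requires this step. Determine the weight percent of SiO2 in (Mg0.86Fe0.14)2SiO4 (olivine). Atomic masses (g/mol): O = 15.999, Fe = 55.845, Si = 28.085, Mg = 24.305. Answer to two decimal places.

Formula mass = 149.522 g/mol.
1 Si → 1.0000 mol SiO2 per formula unit; M(SiO2) = 60.083, so SiO2 mass = 60.083 g.
60.083/149.522 × 100 = 40.18 wt%.

40.18 wt%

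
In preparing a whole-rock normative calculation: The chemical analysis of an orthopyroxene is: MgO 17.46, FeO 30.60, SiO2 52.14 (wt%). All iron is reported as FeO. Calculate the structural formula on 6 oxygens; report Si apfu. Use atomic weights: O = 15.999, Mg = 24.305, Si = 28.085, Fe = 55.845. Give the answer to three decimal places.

2.007 Si apfu

MgO: 17.46/40.304 = 0.43321 mol → 0.43321 mol Mg, 0.43321 mol O.
FeO: 30.60/71.844 = 0.42592 mol → 0.42592 mol Fe, 0.42592 mol O.
SiO2: 52.14/60.083 = 0.86780 mol → 0.86780 mol Si, 1.73560 mol O.
Total oxygen = 2.59473 mol. Normalization factor = 6/2.59473 = 2.31238.
Si per 6 O = 0.86780 × 2.31238 = 2.007.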